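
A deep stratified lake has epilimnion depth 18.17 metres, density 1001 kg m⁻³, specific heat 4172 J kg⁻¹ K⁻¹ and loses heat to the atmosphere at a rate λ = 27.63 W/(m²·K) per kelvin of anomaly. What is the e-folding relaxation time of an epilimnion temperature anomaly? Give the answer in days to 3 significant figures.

31.8 days

Areal heat capacity C = ρ c_p D = 1001 × 4172 × 18.17 = 7.59×10^7 J/(m^2 K).
Relaxation time τ = C / λ = 7.59×10^7 / 27.63 = 2.75×10^6 s.
In days: 2.75×10^6 s / (86400 s/day) = 31.8 days.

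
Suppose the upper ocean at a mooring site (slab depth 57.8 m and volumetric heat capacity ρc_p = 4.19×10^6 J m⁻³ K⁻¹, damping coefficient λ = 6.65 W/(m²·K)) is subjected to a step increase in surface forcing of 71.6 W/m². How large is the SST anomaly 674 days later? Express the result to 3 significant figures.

8.59 K

Areal heat capacity C = ρc_p × D = 4.19×10^6 × 57.8 = 2.42×10^8 J/(m²·K).
τ = C / λ = 2.42×10^8 / 6.65 = 3.64×10^7 s.
Equilibrium anomaly ΔT_eq = F / λ = 71.6 / 6.65 = 10.8 K.
t = 674 days = 5.82×10^7 s, so t/τ = 1.60.
ΔT(t) = ΔT_eq (1 − e^(−t/τ)) = 10.8 × (1 − e^−1.60) = 8.59 K.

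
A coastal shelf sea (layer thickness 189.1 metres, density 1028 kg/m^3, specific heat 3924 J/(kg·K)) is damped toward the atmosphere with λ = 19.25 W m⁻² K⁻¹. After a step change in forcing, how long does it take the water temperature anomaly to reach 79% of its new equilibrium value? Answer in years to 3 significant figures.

1.96 years

Areal heat capacity C = ρ c_p D = 1028 × 3924 × 189.1 = 7.63×10^8 J/(m²·K).
τ = C / λ = 7.63×10^8 / 19.25 = 3.96×10^7 s.
Fraction reached: 1 − e^(−t/τ) = 0.79 ⇒ t = −τ ln(1 − 0.79) = τ × 1.56.
t = 6.18×10^7 s = 1.96 years.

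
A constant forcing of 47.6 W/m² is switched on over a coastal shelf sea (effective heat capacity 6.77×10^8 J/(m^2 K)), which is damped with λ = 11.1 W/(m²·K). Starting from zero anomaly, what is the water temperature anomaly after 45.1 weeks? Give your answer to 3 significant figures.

Areal heat capacity C = 6.77×10^8 J/(m^2 K) (given).
τ = C / λ = 6.77×10^8 / 11.1 = 6.10×10^7 s.
Equilibrium anomaly ΔT_eq = F / λ = 47.6 / 11.1 = 4.29 K.
t = 45.1 weeks = 2.73×10^7 s, so t/τ = 0.447.
ΔT(t) = ΔT_eq (1 − e^(−t/τ)) = 4.29 × (1 − e^−0.447) = 1.55 K.

1.55 K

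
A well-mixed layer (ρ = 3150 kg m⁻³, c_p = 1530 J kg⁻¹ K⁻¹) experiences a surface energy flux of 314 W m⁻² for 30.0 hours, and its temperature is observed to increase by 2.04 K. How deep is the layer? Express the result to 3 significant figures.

Heat input Q = F Δt = 314 × 1.08×10^5 s = 3.39×10^7 J/m².
Required areal heat capacity C = Q / ΔT = 1.66×10^7 J/(m²·K).
Depth D = C / (ρ c_p) = 1.66×10^7 / (3150 × 1530) = 3.45 m.

3.45 m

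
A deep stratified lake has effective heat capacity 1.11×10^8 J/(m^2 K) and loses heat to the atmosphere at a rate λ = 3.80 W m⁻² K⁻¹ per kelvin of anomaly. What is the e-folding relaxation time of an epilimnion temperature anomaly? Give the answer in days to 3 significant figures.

338 days

Areal heat capacity C = 1.11×10^8 J/(m^2 K) (given).
Relaxation time τ = C / λ = 1.11×10^8 / 3.80 = 2.92×10^7 s.
In days: 2.92×10^7 s / (86400 s/day) = 338 days.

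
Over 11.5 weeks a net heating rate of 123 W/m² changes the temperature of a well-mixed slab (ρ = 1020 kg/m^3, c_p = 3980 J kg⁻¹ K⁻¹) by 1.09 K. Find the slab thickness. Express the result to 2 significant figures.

190 m

Heat input Q = F Δt = 123 × 6.96×10^6 s = 8.55×10^8 J/m².
Required areal heat capacity C = Q / ΔT = 7.85×10^8 J/(m²·K).
Depth D = C / (ρ c_p) = 7.85×10^8 / (1020 × 3980) = 193 m.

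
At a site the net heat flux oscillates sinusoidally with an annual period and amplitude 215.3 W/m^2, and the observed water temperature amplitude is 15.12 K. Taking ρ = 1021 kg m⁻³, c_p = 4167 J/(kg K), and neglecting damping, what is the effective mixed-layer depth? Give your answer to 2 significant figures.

17 m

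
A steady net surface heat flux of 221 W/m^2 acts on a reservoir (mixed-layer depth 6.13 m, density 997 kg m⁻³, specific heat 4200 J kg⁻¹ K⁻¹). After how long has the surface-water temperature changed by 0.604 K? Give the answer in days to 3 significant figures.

0.812 days

Areal heat capacity C = ρ c_p D = 997 × 4200 × 6.13 = 2.57×10^7 J/(m²·K).
Time required: Δt = C ΔT / F = 2.57×10^7 × 0.604 / 221 = 70200 s.
In days: 70200 s / (86400 s/day) = 0.812 days.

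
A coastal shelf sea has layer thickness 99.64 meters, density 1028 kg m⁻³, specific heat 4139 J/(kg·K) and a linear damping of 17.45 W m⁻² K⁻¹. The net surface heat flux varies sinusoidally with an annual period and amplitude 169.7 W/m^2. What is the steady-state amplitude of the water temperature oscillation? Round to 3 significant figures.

1.97 K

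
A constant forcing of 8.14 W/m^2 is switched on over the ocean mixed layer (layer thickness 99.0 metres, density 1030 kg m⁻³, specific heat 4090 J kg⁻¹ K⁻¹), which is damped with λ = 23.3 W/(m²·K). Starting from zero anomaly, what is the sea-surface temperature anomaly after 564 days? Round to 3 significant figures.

Areal heat capacity C = ρ c_p D = 1030 × 4090 × 99.0 = 4.17×10^8 J/(m^2 K).
τ = C / λ = 4.17×10^8 / 23.3 = 1.79×10^7 s.
Equilibrium anomaly ΔT_eq = F / λ = 8.14 / 23.3 = 0.349 K.
t = 564 days = 4.87×10^7 s, so t/τ = 2.72.
ΔT(t) = ΔT_eq (1 − e^(−t/τ)) = 0.349 × (1 − e^−2.72) = 0.326 K.

0.326 K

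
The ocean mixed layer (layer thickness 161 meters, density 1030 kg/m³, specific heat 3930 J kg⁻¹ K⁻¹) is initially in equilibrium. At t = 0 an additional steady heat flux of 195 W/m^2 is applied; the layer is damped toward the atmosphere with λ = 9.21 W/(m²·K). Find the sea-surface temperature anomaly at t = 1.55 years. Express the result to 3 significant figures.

Areal heat capacity C = ρ c_p D = 1030 × 3930 × 161 = 6.52×10^8 J/(m^2 K).
τ = C / λ = 6.52×10^8 / 9.21 = 7.08×10^7 s.
Equilibrium anomaly ΔT_eq = F / λ = 195 / 9.21 = 21.2 K.
t = 1.55 years = 4.89×10^7 s, so t/τ = 0.691.
ΔT(t) = ΔT_eq (1 − e^(−t/τ)) = 21.2 × (1 − e^−0.691) = 10.6 K.

10.6 K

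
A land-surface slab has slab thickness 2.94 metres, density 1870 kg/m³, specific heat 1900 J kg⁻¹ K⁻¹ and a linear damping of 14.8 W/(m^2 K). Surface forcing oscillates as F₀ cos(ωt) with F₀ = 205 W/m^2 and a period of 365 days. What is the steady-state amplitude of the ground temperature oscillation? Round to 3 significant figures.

13.7 K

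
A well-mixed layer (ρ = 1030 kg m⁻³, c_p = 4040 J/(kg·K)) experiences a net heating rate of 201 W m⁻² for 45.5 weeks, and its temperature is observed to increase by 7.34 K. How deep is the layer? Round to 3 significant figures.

Heat input Q = F Δt = 201 × 2.75×10^7 s = 5.53×10^9 J/m².
Required areal heat capacity C = Q / ΔT = 7.54×10^8 J/(m²·K).
Depth D = C / (ρ c_p) = 7.54×10^8 / (1030 × 4040) = 181 m.

181 m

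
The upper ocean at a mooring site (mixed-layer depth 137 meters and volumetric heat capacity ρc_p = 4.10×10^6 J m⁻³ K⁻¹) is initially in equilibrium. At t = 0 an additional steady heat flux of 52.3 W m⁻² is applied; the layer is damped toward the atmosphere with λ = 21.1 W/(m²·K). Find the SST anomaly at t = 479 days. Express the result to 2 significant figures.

2.0 K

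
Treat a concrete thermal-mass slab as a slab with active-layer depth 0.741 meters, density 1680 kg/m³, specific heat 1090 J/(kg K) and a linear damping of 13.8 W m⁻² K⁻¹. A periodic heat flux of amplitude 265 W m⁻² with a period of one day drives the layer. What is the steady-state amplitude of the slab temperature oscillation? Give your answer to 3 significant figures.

2.66 K

Areal heat capacity C = ρ c_p D = 1680 × 1090 × 0.741 = 1.36×10^6 J m⁻² K⁻¹.
Angular frequency ω = 2π / T = 2π / 86400 s = 7.27×10^-5 s⁻¹.
√((Cω)² + λ²) = √((98.7)² + 13.8²) = 99.6 W/(m²·K).
Amplitude A = F₀ / √((Cω)²+λ²) = 265 / 99.6 = 2.66 K.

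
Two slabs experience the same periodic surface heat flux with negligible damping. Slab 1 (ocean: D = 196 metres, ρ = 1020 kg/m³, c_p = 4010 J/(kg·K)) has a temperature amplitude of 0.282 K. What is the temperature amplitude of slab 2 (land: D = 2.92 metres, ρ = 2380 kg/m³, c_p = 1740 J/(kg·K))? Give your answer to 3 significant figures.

C_ocean = 8.02×10^8 J/(m²·K); C_land = 1.21×10^7 J/(m²·K).
A ∝ 1/C ⇒ A_land = A_ocean × C_ocean/C_land = 0.282 × 66.3 = 18.7 K.

18.7 K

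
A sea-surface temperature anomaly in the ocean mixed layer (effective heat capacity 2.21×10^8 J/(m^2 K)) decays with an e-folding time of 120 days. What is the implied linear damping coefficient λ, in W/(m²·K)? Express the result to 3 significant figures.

21.3

Areal heat capacity C = 2.21×10^8 J/(m^2 K) (given).
τ = 120 days = 1.04×10^7 s.
λ = C / τ = 2.21×10^8 / 1.04×10^7 = 21.3 W/(m²·K).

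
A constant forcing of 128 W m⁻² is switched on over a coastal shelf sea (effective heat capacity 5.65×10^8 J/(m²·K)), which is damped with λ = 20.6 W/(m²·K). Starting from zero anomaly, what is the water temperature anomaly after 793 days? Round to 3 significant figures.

Areal heat capacity C = 5.65×10^8 J/(m²·K) (given).
τ = C / λ = 5.65×10^8 / 20.6 = 2.74×10^7 s.
Equilibrium anomaly ΔT_eq = F / λ = 128 / 20.6 = 6.21 K.
t = 793 days = 6.85×10^7 s, so t/τ = 2.50.
ΔT(t) = ΔT_eq (1 − e^(−t/τ)) = 6.21 × (1 − e^−2.50) = 5.70 K.

5.70 K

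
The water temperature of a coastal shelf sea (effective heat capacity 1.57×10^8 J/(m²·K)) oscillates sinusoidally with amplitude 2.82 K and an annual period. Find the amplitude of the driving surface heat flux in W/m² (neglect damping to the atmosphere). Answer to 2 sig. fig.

88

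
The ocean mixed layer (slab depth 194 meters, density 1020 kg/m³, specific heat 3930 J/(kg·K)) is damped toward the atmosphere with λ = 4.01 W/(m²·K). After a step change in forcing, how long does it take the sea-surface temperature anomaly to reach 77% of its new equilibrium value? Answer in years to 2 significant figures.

Areal heat capacity C = ρ c_p D = 1020 × 3930 × 194 = 7.78×10^8 J/(m²·K).
τ = C / λ = 7.78×10^8 / 4.01 = 1.94×10^8 s.
Fraction reached: 1 − e^(−t/τ) = 0.77 ⇒ t = −τ ln(1 − 0.77) = τ × 1.47.
t = 2.85×10^8 s = 9.03 years.

9.0 years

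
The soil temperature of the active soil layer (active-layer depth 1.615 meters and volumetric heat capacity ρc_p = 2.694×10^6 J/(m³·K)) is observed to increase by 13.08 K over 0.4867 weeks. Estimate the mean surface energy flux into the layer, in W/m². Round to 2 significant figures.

190

Areal heat capacity C = ρc_p × D = 2.694×10^6 × 1.615 = 4.35×10^6 J/(m²·K).
Required heat per unit area: Q = C ΔT = 4.35×10^6 × 13.08 = 5.69×10^7 J/m².
Flux F = Q / Δt = 5.69×10^7 / 2.94×10^5 s = 193 W/m².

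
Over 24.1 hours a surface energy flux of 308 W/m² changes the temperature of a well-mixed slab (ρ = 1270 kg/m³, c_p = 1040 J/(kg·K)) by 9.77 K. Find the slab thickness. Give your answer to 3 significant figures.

Heat input Q = F Δt = 308 × 86800 s = 2.67×10^7 J/m².
Required areal heat capacity C = Q / ΔT = 2.74×10^6 J/(m²·K).
Depth D = C / (ρ c_p) = 2.74×10^6 / (1270 × 1040) = 2.07 m.

2.07 m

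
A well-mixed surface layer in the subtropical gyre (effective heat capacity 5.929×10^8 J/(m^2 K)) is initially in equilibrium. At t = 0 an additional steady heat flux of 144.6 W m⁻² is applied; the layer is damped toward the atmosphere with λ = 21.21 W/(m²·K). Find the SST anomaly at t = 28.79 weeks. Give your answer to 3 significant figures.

Areal heat capacity C = 5.929×10^8 J/(m^2 K) (given).
τ = C / λ = 5.93×10^8 / 21.21 = 2.80×10^7 s.
Equilibrium anomaly ΔT_eq = F / λ = 144.6 / 21.21 = 6.82 K.
t = 28.79 weeks = 1.74×10^7 s, so t/τ = 0.623.
ΔT(t) = ΔT_eq (1 − e^(−t/τ)) = 6.82 × (1 − e^−0.623) = 3.16 K.

3.16 K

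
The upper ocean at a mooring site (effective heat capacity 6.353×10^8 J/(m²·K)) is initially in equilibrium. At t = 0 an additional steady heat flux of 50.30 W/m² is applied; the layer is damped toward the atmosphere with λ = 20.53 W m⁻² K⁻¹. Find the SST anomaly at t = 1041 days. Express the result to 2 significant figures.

Areal heat capacity C = 6.353×10^8 J/(m²·K) (given).
τ = C / λ = 6.35×10^8 / 20.53 = 3.09×10^7 s.
Equilibrium anomaly ΔT_eq = F / λ = 50.30 / 20.53 = 2.45 K.
t = 1041 days = 8.99×10^7 s, so t/τ = 2.91.
ΔT(t) = ΔT_eq (1 − e^(−t/τ)) = 2.45 × (1 − e^−2.91) = 2.32 K.

2.3 K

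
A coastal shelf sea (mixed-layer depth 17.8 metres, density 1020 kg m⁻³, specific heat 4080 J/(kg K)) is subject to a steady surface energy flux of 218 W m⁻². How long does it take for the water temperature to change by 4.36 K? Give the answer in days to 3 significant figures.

17.1 days

Areal heat capacity C = ρ c_p D = 1020 × 4080 × 17.8 = 7.41×10^7 J m⁻² K⁻¹.
Time required: Δt = C ΔT / F = 7.41×10^7 × 4.36 / 218 = 1.48×10^6 s.
In days: 1.48×10^6 s / (86400 s/day) = 17.1 days.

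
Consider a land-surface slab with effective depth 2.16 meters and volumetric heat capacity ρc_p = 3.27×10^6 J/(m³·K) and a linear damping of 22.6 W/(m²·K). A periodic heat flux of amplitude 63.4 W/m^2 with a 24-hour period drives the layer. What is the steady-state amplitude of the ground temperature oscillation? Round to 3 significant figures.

Areal heat capacity C = ρc_p × D = 3.27×10^6 × 2.16 = 7.06×10^6 J/(m^2 K).
Angular frequency ω = 2π / T = 2π / 86400 s = 7.27×10^-5 s⁻¹.
√((Cω)² + λ²) = √((514)² + 22.6²) = 514 W/(m²·K).
Amplitude A = F₀ / √((Cω)²+λ²) = 63.4 / 514 = 0.123 K.

0.123 K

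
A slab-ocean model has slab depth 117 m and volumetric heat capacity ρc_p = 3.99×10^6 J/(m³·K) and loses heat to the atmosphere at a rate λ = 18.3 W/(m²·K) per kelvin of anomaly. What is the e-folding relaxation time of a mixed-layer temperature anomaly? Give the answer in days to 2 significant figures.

Areal heat capacity C = ρc_p × D = 3.99×10^6 × 117 = 4.67×10^8 J m⁻² K⁻¹.
Relaxation time τ = C / λ = 4.67×10^8 / 18.3 = 2.55×10^7 s.
In days: 2.55×10^7 s / (86400 s/day) = 295 days.

300 days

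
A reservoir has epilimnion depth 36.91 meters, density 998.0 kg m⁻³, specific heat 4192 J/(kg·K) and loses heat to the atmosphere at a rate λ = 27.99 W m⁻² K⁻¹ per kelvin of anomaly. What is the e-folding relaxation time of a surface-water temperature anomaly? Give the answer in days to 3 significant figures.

Areal heat capacity C = ρ c_p D = 998.0 × 4192 × 36.91 = 1.54×10^8 J/(m^2 K).
Relaxation time τ = C / λ = 1.54×10^8 / 27.99 = 5.52×10^6 s.
In days: 5.52×10^6 s / (86400 s/day) = 63.9 days.

63.9 days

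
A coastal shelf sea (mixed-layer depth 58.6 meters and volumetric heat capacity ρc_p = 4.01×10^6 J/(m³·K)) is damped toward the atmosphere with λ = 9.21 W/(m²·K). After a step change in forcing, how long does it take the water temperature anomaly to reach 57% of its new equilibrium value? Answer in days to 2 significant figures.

Areal heat capacity C = ρc_p × D = 4.01×10^6 × 58.6 = 2.35×10^8 J/(m^2 K).
τ = C / λ = 2.35×10^8 / 9.21 = 2.55×10^7 s.
Fraction reached: 1 − e^(−t/τ) = 0.57 ⇒ t = −τ ln(1 − 0.57) = τ × 0.844.
t = 2.15×10^7 s = 249 days.

250 days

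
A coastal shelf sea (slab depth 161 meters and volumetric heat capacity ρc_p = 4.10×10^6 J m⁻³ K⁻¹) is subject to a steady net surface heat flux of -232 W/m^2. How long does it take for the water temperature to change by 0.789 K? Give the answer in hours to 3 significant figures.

624 hours

Areal heat capacity C = ρc_p × D = 4.10×10^6 × 161 = 6.60×10^8 J/(m²·K).
Time required: Δt = C ΔT / F = 6.60×10^8 × -0.789 / -232 = 2.24×10^6 s.
In hours: 2.24×10^6 s / (3600 s/hour) = 624 hours.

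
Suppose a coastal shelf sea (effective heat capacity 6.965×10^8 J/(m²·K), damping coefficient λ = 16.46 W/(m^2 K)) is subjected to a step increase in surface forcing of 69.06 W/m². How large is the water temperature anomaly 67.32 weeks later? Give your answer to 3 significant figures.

2.59 K

Areal heat capacity C = 6.965×10^8 J/(m²·K) (given).
τ = C / λ = 6.96×10^8 / 16.46 = 4.23×10^7 s.
Equilibrium anomaly ΔT_eq = F / λ = 69.06 / 16.46 = 4.20 K.
t = 67.32 weeks = 4.07×10^7 s, so t/τ = 0.962.
ΔT(t) = ΔT_eq (1 − e^(−t/τ)) = 4.20 × (1 − e^−0.962) = 2.59 K.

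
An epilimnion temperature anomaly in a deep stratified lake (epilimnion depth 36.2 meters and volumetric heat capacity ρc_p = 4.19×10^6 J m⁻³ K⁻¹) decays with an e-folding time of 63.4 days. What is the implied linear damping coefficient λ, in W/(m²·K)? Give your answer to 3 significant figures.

27.7

Areal heat capacity C = ρc_p × D = 4.19×10^6 × 36.2 = 1.52×10^8 J m⁻² K⁻¹.
τ = 63.4 days = 5.48×10^6 s.
λ = C / τ = 1.52×10^8 / 5.48×10^6 = 27.7 W/(m²·K).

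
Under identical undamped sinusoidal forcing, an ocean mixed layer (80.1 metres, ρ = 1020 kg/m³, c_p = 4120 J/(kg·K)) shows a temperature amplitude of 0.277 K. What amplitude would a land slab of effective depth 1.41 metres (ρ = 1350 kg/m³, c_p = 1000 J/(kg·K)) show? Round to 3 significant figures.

49.0 K

C_ocean = 3.37×10^8 J/(m²·K); C_land = 1.90×10^6 J/(m²·K).
A ∝ 1/C ⇒ A_land = A_ocean × C_ocean/C_land = 0.277 × 177 = 49.0 K.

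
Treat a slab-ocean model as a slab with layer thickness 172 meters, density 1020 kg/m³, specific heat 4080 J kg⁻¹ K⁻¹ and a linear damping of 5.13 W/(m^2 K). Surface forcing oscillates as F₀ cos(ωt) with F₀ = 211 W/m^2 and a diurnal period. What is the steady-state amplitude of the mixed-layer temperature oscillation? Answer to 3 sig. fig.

0.00405 K

Areal heat capacity C = ρ c_p D = 1020 × 4080 × 172 = 7.16×10^8 J/(m²·K).
Angular frequency ω = 2π / T = 2π / 86400 s = 7.27×10^-5 s⁻¹.
√((Cω)² + λ²) = √((52100)² + 5.13²) = 52100 W/(m²·K).
Amplitude A = F₀ / √((Cω)²+λ²) = 211 / 52100 = 0.00405 K.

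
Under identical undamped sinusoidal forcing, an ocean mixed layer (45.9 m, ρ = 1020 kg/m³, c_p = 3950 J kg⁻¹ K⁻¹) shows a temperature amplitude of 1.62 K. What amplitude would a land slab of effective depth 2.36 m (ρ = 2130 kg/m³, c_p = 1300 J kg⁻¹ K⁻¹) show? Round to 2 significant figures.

46 K

C_ocean = 1.85×10^8 J/(m²·K); C_land = 6.53×10^6 J/(m²·K).
A ∝ 1/C ⇒ A_land = A_ocean × C_ocean/C_land = 1.62 × 28.3 = 45.8 K.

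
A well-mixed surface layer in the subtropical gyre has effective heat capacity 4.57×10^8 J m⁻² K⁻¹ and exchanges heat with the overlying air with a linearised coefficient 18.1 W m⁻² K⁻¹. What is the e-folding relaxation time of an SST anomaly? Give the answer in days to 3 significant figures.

292 days

Areal heat capacity C = 4.57×10^8 J m⁻² K⁻¹ (given).
Relaxation time τ = C / λ = 4.57×10^8 / 18.1 = 2.52×10^7 s.
In days: 2.52×10^7 s / (86400 s/day) = 292 days.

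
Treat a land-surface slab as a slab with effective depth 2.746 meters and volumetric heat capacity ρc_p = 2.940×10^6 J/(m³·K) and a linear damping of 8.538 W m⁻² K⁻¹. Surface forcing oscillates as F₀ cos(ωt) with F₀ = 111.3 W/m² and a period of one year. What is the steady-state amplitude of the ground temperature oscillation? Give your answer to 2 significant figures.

Areal heat capacity C = ρc_p × D = 2.940×10^6 × 2.746 = 8.07×10^6 J/(m^2 K).
Angular frequency ω = 2π / T = 2π / 3.15×10^7 s = 1.99×10^-7 s⁻¹.
√((Cω)² + λ²) = √((1.61)² + 8.538²) = 8.69 W/(m²·K).
Amplitude A = F₀ / √((Cω)²+λ²) = 111.3 / 8.69 = 12.8 K.

13 K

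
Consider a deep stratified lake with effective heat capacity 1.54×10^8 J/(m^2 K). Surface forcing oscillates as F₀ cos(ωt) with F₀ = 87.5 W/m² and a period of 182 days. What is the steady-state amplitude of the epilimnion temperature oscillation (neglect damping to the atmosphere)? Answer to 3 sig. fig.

Areal heat capacity C = 1.54×10^8 J/(m^2 K) (given).
Angular frequency ω = 2π / T = 2π / 1.57×10^7 s = 4.00×10^-7 s⁻¹.
Cω = 1.54×10^8 × 4.00×10^-7 = 61.5 W/(m²·K).
Amplitude A = F₀ / (Cω) = 87.5 / 61.5 = 1.42 K.

1.42 K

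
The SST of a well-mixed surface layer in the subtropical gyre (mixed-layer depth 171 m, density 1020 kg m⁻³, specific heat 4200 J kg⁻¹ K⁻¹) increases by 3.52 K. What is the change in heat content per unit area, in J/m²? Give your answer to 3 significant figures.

Areal heat capacity C = ρ c_p D = 1020 × 4200 × 171 = 7.33×10^8 J/(m²·K).
ΔQ = C ΔT = 7.33×10^8 × 3.52 = 2.58×10^9 J/m².

2.58×10^9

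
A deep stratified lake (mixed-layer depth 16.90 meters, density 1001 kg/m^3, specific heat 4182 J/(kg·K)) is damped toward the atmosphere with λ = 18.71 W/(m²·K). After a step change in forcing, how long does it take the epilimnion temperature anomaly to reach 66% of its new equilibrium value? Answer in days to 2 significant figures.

47 days

Areal heat capacity C = ρ c_p D = 1001 × 4182 × 16.90 = 7.07×10^7 J/(m^2 K).
τ = C / λ = 7.07×10^7 / 18.71 = 3.78×10^6 s.
Fraction reached: 1 − e^(−t/τ) = 0.66 ⇒ t = −τ ln(1 − 0.66) = τ × 1.08.
t = 4.08×10^6 s = 47.2 days.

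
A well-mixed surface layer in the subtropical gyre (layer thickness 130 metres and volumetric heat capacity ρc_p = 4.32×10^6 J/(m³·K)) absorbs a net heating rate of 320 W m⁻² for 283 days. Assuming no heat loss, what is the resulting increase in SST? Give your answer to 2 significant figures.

Areal heat capacity C = ρc_p × D = 4.32×10^6 × 130 = 5.62×10^8 J m⁻² K⁻¹.
Net heat input Q = F Δt = 320 × (283 days × 86400 s/day) = 7.82×10^9 J/m².
ΔT = Q / C = 7.82×10^9 / 5.62×10^8 = 13.9 K.

14 K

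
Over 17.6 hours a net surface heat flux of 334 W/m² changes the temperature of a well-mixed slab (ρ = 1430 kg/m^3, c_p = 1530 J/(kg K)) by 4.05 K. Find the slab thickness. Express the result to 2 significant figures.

2.4 m

Heat input Q = F Δt = 334 × 63400 s = 2.12×10^7 J/m².
Required areal heat capacity C = Q / ΔT = 5.23×10^6 J/(m²·K).
Depth D = C / (ρ c_p) = 5.23×10^6 / (1430 × 1530) = 2.39 m.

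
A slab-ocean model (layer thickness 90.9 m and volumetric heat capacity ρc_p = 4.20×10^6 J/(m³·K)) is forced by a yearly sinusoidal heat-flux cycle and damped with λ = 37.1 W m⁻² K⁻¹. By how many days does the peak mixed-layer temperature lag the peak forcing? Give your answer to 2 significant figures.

Areal heat capacity C = ρc_p × D = 4.20×10^6 × 90.9 = 3.82×10^8 J m⁻² K⁻¹.
ω = 2π / 3.15×10^7 s = 1.99×10^-7 s⁻¹.
Phase lag φ = arctan(Cω/λ) = arctan(76.1/37.1) = 1.12 rad.
Time lag = φ / ω = 1.12 / 1.99×10^-7 = 5.61×10^6 s = 64.9 days.

65 days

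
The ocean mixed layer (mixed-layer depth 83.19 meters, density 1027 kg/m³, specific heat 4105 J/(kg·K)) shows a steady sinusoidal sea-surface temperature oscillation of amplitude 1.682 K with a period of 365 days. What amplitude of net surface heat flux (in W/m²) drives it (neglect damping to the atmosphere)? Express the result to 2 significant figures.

120

Areal heat capacity C = ρ c_p D = 1027 × 4105 × 83.19 = 3.51×10^8 J m⁻² K⁻¹.
ω = 2π / 3.15×10^7 s = 1.99×10^-7 s⁻¹.
Cω = 3.51×10^8 × 1.99×10^-7 = 69.9 W/(m²·K).
F₀ = A × Cω = 1.682 × 69.9 = 118 W/m².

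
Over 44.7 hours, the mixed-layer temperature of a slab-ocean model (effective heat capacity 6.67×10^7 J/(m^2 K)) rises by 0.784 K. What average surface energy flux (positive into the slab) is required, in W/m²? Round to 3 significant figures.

325

Areal heat capacity C = 6.67×10^7 J/(m^2 K) (given).
Required heat per unit area: Q = C ΔT = 6.67×10^7 × 0.784 = 5.23×10^7 J/m².
Flux F = Q / Δt = 5.23×10^7 / 1.61×10^5 s = 325 W/m².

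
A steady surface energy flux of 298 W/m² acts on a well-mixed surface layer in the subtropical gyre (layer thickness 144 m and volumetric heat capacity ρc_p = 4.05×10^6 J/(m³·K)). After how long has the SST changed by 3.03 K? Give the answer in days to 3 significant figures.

Areal heat capacity C = ρc_p × D = 4.05×10^6 × 144 = 5.83×10^8 J m⁻² K⁻¹.
Time required: Δt = C ΔT / F = 5.83×10^8 × 3.03 / 298 = 5.93×10^6 s.
In days: 5.93×10^6 s / (86400 s/day) = 68.6 days.

68.6 days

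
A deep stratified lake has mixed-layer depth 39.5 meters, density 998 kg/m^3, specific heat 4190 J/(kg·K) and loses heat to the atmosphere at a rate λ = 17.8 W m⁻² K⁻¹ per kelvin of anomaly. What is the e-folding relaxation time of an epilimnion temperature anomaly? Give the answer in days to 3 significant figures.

107 days

Areal heat capacity C = ρ c_p D = 998 × 4190 × 39.5 = 1.65×10^8 J/(m²·K).
Relaxation time τ = C / λ = 1.65×10^8 / 17.8 = 9.28×10^6 s.
In days: 9.28×10^6 s / (86400 s/day) = 107 days.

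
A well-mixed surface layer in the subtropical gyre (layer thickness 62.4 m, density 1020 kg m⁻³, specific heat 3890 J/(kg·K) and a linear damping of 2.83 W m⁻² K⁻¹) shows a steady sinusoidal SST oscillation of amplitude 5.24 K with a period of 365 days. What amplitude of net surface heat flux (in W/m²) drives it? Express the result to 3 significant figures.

Areal heat capacity C = ρ c_p D = 1020 × 3890 × 62.4 = 2.48×10^8 J/(m^2 K).
ω = 2π / 3.15×10^7 s = 1.99×10^-7 s⁻¹.
√((Cω)² + λ²) = √((49.3)² + 2.83²) = 49.4 W/(m²·K).
F₀ = A × √((Cω)²+λ²) = 5.24 × 49.4 = 259 W/m².

259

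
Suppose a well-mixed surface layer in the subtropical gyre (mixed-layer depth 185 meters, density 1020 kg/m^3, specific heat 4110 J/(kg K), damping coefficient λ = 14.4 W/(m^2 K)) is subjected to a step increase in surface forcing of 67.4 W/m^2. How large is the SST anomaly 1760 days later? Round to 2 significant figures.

Areal heat capacity C = ρ c_p D = 1020 × 4110 × 185 = 7.76×10^8 J/(m^2 K).
τ = C / λ = 7.76×10^8 / 14.4 = 5.39×10^7 s.
Equilibrium anomaly ΔT_eq = F / λ = 67.4 / 14.4 = 4.68 K.
t = 1760 days = 1.52×10^8 s, so t/τ = 2.82.
ΔT(t) = ΔT_eq (1 − e^(−t/τ)) = 4.68 × (1 − e^−2.82) = 4.40 K.

4.4 K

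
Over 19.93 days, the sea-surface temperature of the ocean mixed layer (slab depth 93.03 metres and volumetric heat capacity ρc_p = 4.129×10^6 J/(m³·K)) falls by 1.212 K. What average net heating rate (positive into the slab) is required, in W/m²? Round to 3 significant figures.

Areal heat capacity C = ρc_p × D = 4.129×10^6 × 93.03 = 3.84×10^8 J/(m^2 K).
Required heat per unit area: Q = C ΔT = 3.84×10^8 × -1.212 = -4.66×10^8 J/m².
Flux F = Q / Δt = -4.66×10^8 / 1.72×10^6 s = -270 W/m².

-270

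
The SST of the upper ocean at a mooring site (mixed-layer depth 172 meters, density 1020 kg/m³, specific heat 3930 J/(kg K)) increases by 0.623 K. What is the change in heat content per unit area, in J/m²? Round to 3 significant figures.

Areal heat capacity C = ρ c_p D = 1020 × 3930 × 172 = 6.89×10^8 J m⁻² K⁻¹.
ΔQ = C ΔT = 6.89×10^8 × 0.623 = 4.30×10^8 J/m².

4.30×10^8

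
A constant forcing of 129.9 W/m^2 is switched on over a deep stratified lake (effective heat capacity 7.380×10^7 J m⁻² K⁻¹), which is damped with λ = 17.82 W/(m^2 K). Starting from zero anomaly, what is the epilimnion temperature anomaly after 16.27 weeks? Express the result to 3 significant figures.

6.61 K

Areal heat capacity C = 7.380×10^7 J m⁻² K⁻¹ (given).
τ = C / λ = 7.38×10^7 / 17.82 = 4.14×10^6 s.
Equilibrium anomaly ΔT_eq = F / λ = 129.9 / 17.82 = 7.29 K.
t = 16.27 weeks = 9.84×10^6 s, so t/τ = 2.38.
ΔT(t) = ΔT_eq (1 − e^(−t/τ)) = 7.29 × (1 − e^−2.38) = 6.61 K.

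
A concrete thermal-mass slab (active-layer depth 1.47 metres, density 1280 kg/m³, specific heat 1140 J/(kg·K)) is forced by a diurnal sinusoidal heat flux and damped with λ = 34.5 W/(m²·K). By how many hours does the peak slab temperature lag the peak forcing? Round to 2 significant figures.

Areal heat capacity C = ρ c_p D = 1280 × 1140 × 1.47 = 2.15×10^6 J/(m^2 K).
ω = 2π / 86400 s = 7.27×10^-5 s⁻¹.
Phase lag φ = arctan(Cω/λ) = arctan(156/34.5) = 1.35 rad.
Time lag = φ / ω = 1.35 / 7.27×10^-5 = 18600 s = 5.17 hours.

5.2 hours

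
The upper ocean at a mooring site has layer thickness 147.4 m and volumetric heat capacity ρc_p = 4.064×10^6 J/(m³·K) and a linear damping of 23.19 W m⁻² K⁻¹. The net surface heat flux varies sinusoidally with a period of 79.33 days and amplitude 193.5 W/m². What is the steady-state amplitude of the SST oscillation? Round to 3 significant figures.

Areal heat capacity C = ρc_p × D = 4.064×10^6 × 147.4 = 5.99×10^8 J/(m^2 K).
Angular frequency ω = 2π / T = 2π / 6.85×10^6 s = 9.17×10^-7 s⁻¹.
√((Cω)² + λ²) = √((549)² + 23.19²) = 550 W/(m²·K).
Amplitude A = F₀ / √((Cω)²+λ²) = 193.5 / 550 = 0.352 K.

0.352 K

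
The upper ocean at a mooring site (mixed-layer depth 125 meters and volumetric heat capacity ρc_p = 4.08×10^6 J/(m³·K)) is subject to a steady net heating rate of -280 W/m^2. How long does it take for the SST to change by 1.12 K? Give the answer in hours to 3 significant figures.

567 hours

Areal heat capacity C = ρc_p × D = 4.08×10^6 × 125 = 5.10×10^8 J/(m²·K).
Time required: Δt = C ΔT / F = 5.10×10^8 × -1.12 / -280 = 2.04×10^6 s.
In hours: 2.04×10^6 s / (3600 s/hour) = 567 hours.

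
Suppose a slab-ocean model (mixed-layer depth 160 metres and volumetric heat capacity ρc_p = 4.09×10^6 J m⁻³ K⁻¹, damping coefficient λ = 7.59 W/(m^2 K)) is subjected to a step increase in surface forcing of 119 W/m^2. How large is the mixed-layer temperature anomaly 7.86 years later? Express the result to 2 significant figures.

Areal heat capacity C = ρc_p × D = 4.09×10^6 × 160 = 6.54×10^8 J m⁻² K⁻¹.
τ = C / λ = 6.54×10^8 / 7.59 = 8.62×10^7 s.
Equilibrium anomaly ΔT_eq = F / λ = 119 / 7.59 = 15.7 K.
t = 7.86 years = 2.48×10^8 s, so t/τ = 2.88.
ΔT(t) = ΔT_eq (1 − e^(−t/τ)) = 15.7 × (1 − e^−2.88) = 14.8 K.

15 K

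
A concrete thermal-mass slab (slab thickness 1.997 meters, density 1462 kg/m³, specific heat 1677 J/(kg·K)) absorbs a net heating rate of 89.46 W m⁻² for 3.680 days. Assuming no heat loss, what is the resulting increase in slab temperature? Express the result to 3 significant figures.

Areal heat capacity C = ρ c_p D = 1462 × 1677 × 1.997 = 4.90×10^6 J/(m^2 K).
Net heat input Q = F Δt = 89.46 × (3.680 days × 86400 s/day) = 2.84×10^7 J/m².
ΔT = Q / C = 2.84×10^7 / 4.90×10^6 = 5.81 K.

5.81 K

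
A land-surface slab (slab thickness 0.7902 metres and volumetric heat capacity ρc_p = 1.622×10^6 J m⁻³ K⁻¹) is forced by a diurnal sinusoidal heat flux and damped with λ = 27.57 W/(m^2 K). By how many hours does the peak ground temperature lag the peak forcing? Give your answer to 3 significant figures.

4.90 hours

Areal heat capacity C = ρc_p × D = 1.622×10^6 × 0.7902 = 1.28×10^6 J/(m²·K).
ω = 2π / 86400 s = 7.27×10^-5 s⁻¹.
Phase lag φ = arctan(Cω/λ) = arctan(93.2/27.57) = 1.28 rad.
Time lag = φ / ω = 1.28 / 7.27×10^-5 = 17600 s = 4.90 hours.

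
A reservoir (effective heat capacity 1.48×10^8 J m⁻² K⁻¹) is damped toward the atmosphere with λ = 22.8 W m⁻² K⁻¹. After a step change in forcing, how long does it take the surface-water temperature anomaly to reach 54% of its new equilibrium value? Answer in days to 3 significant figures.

58.3 days

Areal heat capacity C = 1.48×10^8 J m⁻² K⁻¹ (given).
τ = C / λ = 1.48×10^8 / 22.8 = 6.49×10^6 s.
Fraction reached: 1 − e^(−t/τ) = 0.54 ⇒ t = −τ ln(1 − 0.54) = τ × 0.777.
t = 5.04×10^6 s = 58.3 days.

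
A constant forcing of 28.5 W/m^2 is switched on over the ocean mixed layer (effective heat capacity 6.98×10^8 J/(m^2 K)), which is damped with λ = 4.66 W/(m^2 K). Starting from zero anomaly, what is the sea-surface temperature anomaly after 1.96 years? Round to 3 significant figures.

2.07 K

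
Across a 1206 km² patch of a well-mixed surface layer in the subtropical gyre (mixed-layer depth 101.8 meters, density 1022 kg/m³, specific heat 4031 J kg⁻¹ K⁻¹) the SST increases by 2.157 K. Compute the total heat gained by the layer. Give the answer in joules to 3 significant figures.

Areal heat capacity C = ρ c_p D = 1022 × 4031 × 101.8 = 4.19×10^8 J/(m^2 K).
Heat per unit area: q = C ΔT = 4.19×10^8 × 2.157 = 9.05×10^8 J/m².
Total heat: Q = q × A = 9.05×10^8 × (1206 × 10⁶ m²) = 1.09×10^18 J.

1.09×10^18 J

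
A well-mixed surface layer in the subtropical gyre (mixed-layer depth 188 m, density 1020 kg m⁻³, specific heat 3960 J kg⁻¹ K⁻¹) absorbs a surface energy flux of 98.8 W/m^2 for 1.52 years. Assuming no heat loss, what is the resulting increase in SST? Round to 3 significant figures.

Areal heat capacity C = ρ c_p D = 1020 × 3960 × 188 = 7.59×10^8 J/(m^2 K).
Net heat input Q = F Δt = 98.8 × (1.52 years × 3.156×10^7 s/year) = 4.74×10^9 J/m².
ΔT = Q / C = 4.74×10^9 / 7.59×10^8 = 6.24 K.

6.24 K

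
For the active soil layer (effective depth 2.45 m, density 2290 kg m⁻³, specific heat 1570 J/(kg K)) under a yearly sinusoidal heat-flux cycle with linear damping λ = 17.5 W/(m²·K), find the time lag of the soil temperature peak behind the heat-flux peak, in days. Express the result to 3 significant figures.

5.81 days

Areal heat capacity C = ρ c_p D = 2290 × 1570 × 2.45 = 8.81×10^6 J/(m²·K).
ω = 2π / 3.15×10^7 s = 1.99×10^-7 s⁻¹.
Phase lag φ = arctan(Cω/λ) = arctan(1.75/17.5) = 0.100 rad.
Time lag = φ / ω = 0.100 / 1.99×10^-7 = 5.02×10^5 s = 5.81 days.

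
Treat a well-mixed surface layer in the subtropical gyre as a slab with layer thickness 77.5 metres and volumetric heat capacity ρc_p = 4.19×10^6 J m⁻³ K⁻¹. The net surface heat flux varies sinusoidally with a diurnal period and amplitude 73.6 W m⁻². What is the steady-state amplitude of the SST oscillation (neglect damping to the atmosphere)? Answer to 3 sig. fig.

Areal heat capacity C = ρc_p × D = 4.19×10^6 × 77.5 = 3.25×10^8 J/(m^2 K).
Angular frequency ω = 2π / T = 2π / 86400 s = 7.27×10^-5 s⁻¹.
Cω = 3.25×10^8 × 7.27×10^-5 = 23600 W/(m²·K).
Amplitude A = F₀ / (Cω) = 73.6 / 23600 = 0.00312 K.

0.00312 K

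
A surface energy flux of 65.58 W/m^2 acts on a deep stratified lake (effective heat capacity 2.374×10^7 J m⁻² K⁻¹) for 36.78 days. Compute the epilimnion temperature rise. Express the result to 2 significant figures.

8.8 K

Areal heat capacity C = 2.374×10^7 J m⁻² K⁻¹ (given).
Net heat input Q = F Δt = 65.58 × (36.78 days × 86400 s/day) = 2.08×10^8 J/m².
ΔT = Q / C = 2.08×10^8 / 2.37×10^7 = 8.78 K.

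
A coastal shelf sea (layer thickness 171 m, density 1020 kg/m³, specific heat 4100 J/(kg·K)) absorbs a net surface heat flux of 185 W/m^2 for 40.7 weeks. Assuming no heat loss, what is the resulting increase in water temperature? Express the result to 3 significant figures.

Areal heat capacity C = ρ c_p D = 1020 × 4100 × 171 = 7.15×10^8 J/(m^2 K).
Net heat input Q = F Δt = 185 × (40.7 weeks × 6.048×10^5 s/week) = 4.55×10^9 J/m².
ΔT = Q / C = 4.55×10^9 / 7.15×10^8 = 6.37 K.

6.37 K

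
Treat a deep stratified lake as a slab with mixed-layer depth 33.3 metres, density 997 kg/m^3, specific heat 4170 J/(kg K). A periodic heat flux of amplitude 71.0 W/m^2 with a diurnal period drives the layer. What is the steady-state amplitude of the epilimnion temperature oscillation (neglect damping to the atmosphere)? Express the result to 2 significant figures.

0.0071 K

Areal heat capacity C = ρ c_p D = 997 × 4170 × 33.3 = 1.38×10^8 J/(m^2 K).
Angular frequency ω = 2π / T = 2π / 86400 s = 7.27×10^-5 s⁻¹.
Cω = 1.38×10^8 × 7.27×10^-5 = 10100 W/(m²·K).
Amplitude A = F₀ / (Cω) = 71.0 / 10100 = 0.00705 K.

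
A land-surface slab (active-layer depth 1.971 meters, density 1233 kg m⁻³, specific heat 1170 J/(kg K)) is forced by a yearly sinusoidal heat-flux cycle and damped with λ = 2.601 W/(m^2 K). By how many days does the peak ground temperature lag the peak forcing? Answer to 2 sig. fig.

12 days

Areal heat capacity C = ρ c_p D = 1233 × 1170 × 1.971 = 2.84×10^6 J/(m^2 K).
ω = 2π / 3.15×10^7 s = 1.99×10^-7 s⁻¹.
Phase lag φ = arctan(Cω/λ) = arctan(0.567/2.601) = 0.214 rad.
Time lag = φ / ω = 0.214 / 1.99×10^-7 = 1.08×10^6 s = 12.5 days.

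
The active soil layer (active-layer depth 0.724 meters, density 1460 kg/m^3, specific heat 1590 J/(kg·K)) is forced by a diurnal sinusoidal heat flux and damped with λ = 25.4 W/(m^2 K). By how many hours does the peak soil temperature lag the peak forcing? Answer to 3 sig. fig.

Areal heat capacity C = ρ c_p D = 1460 × 1590 × 0.724 = 1.68×10^6 J m⁻² K⁻¹.
ω = 2π / 86400 s = 7.27×10^-5 s⁻¹.
Phase lag φ = arctan(Cω/λ) = arctan(122/25.4) = 1.37 rad.
Time lag = φ / ω = 1.37 / 7.27×10^-5 = 18800 s = 5.22 hours.

5.22 hours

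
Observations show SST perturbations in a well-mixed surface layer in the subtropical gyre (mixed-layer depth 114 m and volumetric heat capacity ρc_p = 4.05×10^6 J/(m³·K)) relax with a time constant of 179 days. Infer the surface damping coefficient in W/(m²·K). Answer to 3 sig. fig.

29.9

Areal heat capacity C = ρc_p × D = 4.05×10^6 × 114 = 4.62×10^8 J/(m²·K).
τ = 179 days = 1.55×10^7 s.
λ = C / τ = 4.62×10^8 / 1.55×10^7 = 29.9 W/(m²·K).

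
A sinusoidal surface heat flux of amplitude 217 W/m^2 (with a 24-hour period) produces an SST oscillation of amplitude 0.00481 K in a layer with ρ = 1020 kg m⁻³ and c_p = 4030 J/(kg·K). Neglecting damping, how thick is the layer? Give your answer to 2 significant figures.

150 m

ω = 2π / 86400 s = 7.27×10^-5 s⁻¹.
Required C = F₀ / (A ω) = 217 / (0.00481 × 7.27×10^-5) = 6.20×10^8 J/(m²·K).
D = C / (ρ c_p) = 6.20×10^8 / (1020 × 4030) = 151 m.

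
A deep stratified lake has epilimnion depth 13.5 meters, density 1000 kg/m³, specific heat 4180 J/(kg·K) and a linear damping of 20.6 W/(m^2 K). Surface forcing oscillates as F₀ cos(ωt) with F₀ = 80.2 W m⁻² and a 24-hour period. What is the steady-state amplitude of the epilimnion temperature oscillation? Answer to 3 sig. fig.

0.0195 K

Areal heat capacity C = ρ c_p D = 1000 × 4180 × 13.5 = 5.64×10^7 J/(m^2 K).
Angular frequency ω = 2π / T = 2π / 86400 s = 7.27×10^-5 s⁻¹.
√((Cω)² + λ²) = √((4100)² + 20.6²) = 4100 W/(m²·K).
Amplitude A = F₀ / √((Cω)²+λ²) = 80.2 / 4100 = 0.0195 K.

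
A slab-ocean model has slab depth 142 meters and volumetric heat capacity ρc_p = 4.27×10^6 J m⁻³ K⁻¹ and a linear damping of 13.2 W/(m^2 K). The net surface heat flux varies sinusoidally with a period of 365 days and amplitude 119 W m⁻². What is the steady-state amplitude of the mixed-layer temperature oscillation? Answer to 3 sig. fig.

0.979 K

Areal heat capacity C = ρc_p × D = 4.27×10^6 × 142 = 6.06×10^8 J/(m^2 K).
Angular frequency ω = 2π / T = 2π / 3.15×10^7 s = 1.99×10^-7 s⁻¹.
√((Cω)² + λ²) = √((121)² + 13.2²) = 122 W/(m²·K).
Amplitude A = F₀ / √((Cω)²+λ²) = 119 / 122 = 0.979 K.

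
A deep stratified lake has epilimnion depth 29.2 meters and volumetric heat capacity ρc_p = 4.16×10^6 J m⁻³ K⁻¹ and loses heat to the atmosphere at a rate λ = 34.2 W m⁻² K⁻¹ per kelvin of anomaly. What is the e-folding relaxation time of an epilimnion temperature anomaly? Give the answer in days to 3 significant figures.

41.1 days

Areal heat capacity C = ρc_p × D = 4.16×10^6 × 29.2 = 1.21×10^8 J/(m²·K).
Relaxation time τ = C / λ = 1.21×10^8 / 34.2 = 3.55×10^6 s.
In days: 3.55×10^6 s / (86400 s/day) = 41.1 days.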